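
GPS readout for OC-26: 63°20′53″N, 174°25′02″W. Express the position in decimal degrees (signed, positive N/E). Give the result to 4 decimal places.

+63.3481°, -174.4172°

lat: 63.3481° N → +63.3481°
lon: 174.4172° W → -174.4172°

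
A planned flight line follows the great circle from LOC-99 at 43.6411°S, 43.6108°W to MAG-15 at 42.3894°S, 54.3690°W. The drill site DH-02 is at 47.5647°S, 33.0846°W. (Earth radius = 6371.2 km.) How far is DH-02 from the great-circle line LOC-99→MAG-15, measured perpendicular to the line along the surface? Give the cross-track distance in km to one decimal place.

δ₁₃ = central angle LOC-99→DH-02 = 0.145464 rad  (haversine)
θ₁₃ = bearing LOC-99→DH-02 = 121.744°,  θ₁₂ = bearing LOC-99→MAG-15 = 275.340°
dₓₜ = R·arcsin(sin δ₁₃ · sin(θ₁₃ − θ₁₂)) = 6371.2·arcsin(0.14495·sin(-153.596°)) = -410.978 km
|dₓₜ| = 410.978 km

411.0 km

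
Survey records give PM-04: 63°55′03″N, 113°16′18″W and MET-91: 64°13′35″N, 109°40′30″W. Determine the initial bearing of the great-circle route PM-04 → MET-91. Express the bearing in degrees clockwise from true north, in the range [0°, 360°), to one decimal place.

PM-04: φ = +63.91750°, λ = -113.27167°
MET-91: φ = +64.22639°, λ = -109.67500°
Δλ = 3.5967°
y = sin Δλ · cos φ₂ = 0.027277
x = cos φ₁ sin φ₂ − sin φ₁ cos φ₂ cos Δλ = 0.006160
θ = atan2(y, x) = 77.2737° → 77.2737° (mod 360°)

77.3°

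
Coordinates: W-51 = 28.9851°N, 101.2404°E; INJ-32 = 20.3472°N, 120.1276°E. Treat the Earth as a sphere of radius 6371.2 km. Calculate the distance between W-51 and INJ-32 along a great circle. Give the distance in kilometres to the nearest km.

2133 km

Δφ = -8.6379°,  Δλ = 18.8872°
a = sin²(Δφ/2) + cos φ₁ cos φ₂ sin²(Δλ/2) = 0.027751
c = 2·arcsin(√a) = 0.334734 rad = 19.1788°
d = R·c = 6371.2 × 0.334734 = 2132.7 km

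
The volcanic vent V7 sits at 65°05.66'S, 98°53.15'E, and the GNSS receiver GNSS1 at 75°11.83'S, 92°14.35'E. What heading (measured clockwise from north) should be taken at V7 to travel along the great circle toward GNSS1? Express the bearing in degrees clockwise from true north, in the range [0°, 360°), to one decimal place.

189.5°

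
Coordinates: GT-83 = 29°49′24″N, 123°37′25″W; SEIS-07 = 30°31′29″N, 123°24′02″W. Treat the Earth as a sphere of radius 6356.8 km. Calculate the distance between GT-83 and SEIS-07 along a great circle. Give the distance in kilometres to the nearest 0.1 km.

80.7 km

GT-83: φ = +29.82333°, λ = -123.62361°
SEIS-07: φ = +30.52472°, λ = -123.40056°
Δφ = 0.7014°,  Δλ = 0.2231°
a = sin²(Δφ/2) + cos φ₁ cos φ₂ sin²(Δλ/2) = 0.000040
c = 2·arcsin(√a) = 0.012696 rad = 0.7274°
d = R·c = 6356.8 × 0.012696 = 80.7 km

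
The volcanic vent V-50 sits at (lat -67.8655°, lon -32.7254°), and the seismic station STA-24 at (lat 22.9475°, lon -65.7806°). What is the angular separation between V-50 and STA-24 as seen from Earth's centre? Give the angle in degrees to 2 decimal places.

Δφ = 90.8130°,  Δλ = -33.0552°
a = sin²(Δφ/2) + cos φ₁ cos φ₂ sin²(Δλ/2) = 0.535173
c = 2·arcsin(√a) = 1.641201 rad = 94.0339°

94.03°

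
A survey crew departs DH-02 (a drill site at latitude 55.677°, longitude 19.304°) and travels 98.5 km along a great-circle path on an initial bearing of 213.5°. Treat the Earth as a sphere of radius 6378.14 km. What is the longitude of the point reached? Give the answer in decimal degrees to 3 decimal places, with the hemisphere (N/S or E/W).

δ = d/R = 98.5/6378.14 = 0.015443 rad
φ₂ = arcsin(sin φ₁ cos δ + cos φ₁ sin δ cos θ)
   = arcsin(0.82587·0.99988 + 0.56386·0.01544·-0.83389) = 54.93616°
λ₂ = λ₁ + atan2(sin θ sin δ cos φ₁, cos δ − sin φ₁ sin φ₂) = 18.45390°

18.454°E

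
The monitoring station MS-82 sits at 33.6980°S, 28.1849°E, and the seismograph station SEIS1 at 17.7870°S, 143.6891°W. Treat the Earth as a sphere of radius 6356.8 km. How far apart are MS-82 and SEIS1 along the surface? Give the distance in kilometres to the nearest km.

14194 km

Δφ = 15.9110°,  Δλ = -171.8740°
a = sin²(Δφ/2) + cos φ₁ cos φ₂ sin²(Δλ/2) = 0.807383
c = 2·arcsin(√a) = 2.232885 rad = 127.9349°
d = R·c = 6356.8 × 2.232885 = 14194.0 km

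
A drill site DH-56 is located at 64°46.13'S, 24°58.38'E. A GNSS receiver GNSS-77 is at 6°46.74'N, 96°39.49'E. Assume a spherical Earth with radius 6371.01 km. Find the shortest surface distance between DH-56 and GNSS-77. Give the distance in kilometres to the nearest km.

9840 km

DH-56: φ = -64.76883°, λ = +24.97300°
GNSS-77: φ = +6.77900°, λ = +96.65817°
Δφ = 71.5478°,  Δλ = 71.6852°
a = sin²(Δφ/2) + cos φ₁ cos φ₂ sin²(Δλ/2) = 0.486882
c = 2·arcsin(√a) = 1.544557 rad = 88.4966°
d = R·c = 6371.01 × 1.544557 = 9840.4 km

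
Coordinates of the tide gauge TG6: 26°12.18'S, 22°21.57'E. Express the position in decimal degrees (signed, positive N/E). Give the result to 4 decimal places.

-26.2030°, +22.3595°

lat: 26.2030° S → -26.2030°
lon: 22.3595° E → +22.3595°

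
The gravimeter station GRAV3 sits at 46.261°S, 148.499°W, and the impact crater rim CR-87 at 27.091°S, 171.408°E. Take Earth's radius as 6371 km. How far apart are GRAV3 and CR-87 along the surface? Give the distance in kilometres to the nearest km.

4101 km

Δφ = 19.1700°,  Δλ = -40.0930°
a = sin²(Δφ/2) + cos φ₁ cos φ₂ sin²(Δλ/2) = 0.100049
c = 2·arcsin(√a) = 0.643666 rad = 36.8793°
d = R·c = 6371 × 0.643666 = 4100.8 km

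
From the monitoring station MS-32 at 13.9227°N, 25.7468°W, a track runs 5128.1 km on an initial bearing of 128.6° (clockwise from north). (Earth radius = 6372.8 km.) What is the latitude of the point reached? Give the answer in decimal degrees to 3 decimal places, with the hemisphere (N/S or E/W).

15.637°S

δ = d/R = 5128.1/6372.8 = 0.804686 rad
φ₂ = arcsin(sin φ₁ cos δ + cos φ₁ sin δ cos θ)
   = arcsin(0.24061·0.69334 + 0.97062·0.72061·-0.62388) = -15.63700°
λ₂ = λ₁ + atan2(sin θ sin δ cos φ₁, cos δ − sin φ₁ sin φ₂) = 10.04336°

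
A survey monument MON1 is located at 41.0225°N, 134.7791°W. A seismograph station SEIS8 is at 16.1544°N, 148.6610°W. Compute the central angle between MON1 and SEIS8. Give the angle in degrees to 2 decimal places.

Δφ = -24.8681°,  Δλ = -13.8819°
a = sin²(Δφ/2) + cos φ₁ cos φ₂ sin²(Δλ/2) = 0.056944
c = 2·arcsin(√a) = 0.481907 rad = 27.6113°

27.61°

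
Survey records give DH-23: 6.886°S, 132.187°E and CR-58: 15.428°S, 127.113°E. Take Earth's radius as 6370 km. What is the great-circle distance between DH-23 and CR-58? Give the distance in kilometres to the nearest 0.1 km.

Δφ = -8.5420°,  Δλ = -5.0740°
a = sin²(Δφ/2) + cos φ₁ cos φ₂ sin²(Δλ/2) = 0.007421
c = 2·arcsin(√a) = 0.172510 rad = 9.8841°
d = R·c = 6370 × 0.172510 = 1098.9 km

1098.9 km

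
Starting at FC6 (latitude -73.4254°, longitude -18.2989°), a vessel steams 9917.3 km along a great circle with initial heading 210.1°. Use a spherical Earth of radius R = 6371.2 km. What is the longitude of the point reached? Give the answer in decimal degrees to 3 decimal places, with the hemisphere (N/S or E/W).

167.008°W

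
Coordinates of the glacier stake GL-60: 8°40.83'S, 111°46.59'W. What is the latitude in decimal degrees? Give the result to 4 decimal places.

8° + 40.83′/60 = 8 + 0.68050 = 8.6805°

8.6805°S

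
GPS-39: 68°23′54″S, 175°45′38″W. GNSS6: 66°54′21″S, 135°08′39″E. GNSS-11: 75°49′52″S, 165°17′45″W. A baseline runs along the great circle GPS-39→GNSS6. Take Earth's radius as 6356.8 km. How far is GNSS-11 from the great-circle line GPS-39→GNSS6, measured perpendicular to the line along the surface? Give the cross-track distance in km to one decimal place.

895.3 km

GPS-39: φ = -68.39833°, λ = -175.76056°
GNSS6: φ = -66.90583°, λ = +135.14417°
GNSS-11: φ = -75.83111°, λ = -165.29583°
δ₁₃ = central angle GPS-39→GNSS-11 = 0.140840 rad  (haversine)
θ₁₃ = bearing GPS-39→GNSS-11 = 161.535°,  θ₁₂ = bearing GPS-39→GNSS6 = 251.387°
dₓₜ = R·arcsin(sin δ₁₃ · sin(θ₁₃ − θ₁₂)) = 6356.8·arcsin(0.14038·sin(-89.851°)) = -895.290 km
|dₓₜ| = 895.290 km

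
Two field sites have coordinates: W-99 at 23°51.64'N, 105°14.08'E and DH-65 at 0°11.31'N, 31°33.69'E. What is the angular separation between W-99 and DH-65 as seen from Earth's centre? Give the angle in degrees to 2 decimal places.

75.02°

W-99: φ = +23.86067°, λ = +105.23467°
DH-65: φ = +0.18850°, λ = +31.56150°
Δφ = -23.6722°,  Δλ = -73.6732°
a = sin²(Δφ/2) + cos φ₁ cos φ₂ sin²(Δλ/2) = 0.370790
c = 2·arcsin(√a) = 1.309411 rad = 75.0237°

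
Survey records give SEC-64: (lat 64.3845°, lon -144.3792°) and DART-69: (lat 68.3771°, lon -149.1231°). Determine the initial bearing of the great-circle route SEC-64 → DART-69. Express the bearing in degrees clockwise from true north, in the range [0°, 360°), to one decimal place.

Δλ = -4.7439°
y = sin Δλ · cos φ₂ = -0.030475
x = cos φ₁ sin φ₂ − sin φ₁ cos φ₂ cos Δλ = 0.070766
θ = atan2(y, x) = -23.2992° → 336.7008° (mod 360°)

336.7°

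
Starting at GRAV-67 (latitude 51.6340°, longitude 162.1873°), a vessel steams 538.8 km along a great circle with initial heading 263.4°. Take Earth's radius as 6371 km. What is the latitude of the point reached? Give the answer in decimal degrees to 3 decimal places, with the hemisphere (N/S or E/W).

50.826°N

δ = d/R = 538.8/6371 = 0.084571 rad
φ₂ = arcsin(sin φ₁ cos δ + cos φ₁ sin δ cos θ)
   = arcsin(0.78406·0.99643 + 0.62068·0.08447·-0.11494) = 50.82622°
λ₂ = λ₁ + atan2(sin θ sin δ cos φ₁, cos δ − sin φ₁ sin φ₂) = 154.55370°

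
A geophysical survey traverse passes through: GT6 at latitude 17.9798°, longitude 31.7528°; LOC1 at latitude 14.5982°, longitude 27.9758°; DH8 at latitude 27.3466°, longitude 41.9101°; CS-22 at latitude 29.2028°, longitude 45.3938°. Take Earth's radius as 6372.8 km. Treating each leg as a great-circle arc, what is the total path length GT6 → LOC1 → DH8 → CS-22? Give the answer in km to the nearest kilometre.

2973 km

GT6→LOC1: c = 0.086519 rad, d = 551.37 km
LOC1→DH8: c = 0.317389 rad, d = 2022.66 km
DH8→CS-22: c = 0.062580 rad, d = 398.81 km
Total = 551.37 + 2022.66 + 398.81 = 2972.83 km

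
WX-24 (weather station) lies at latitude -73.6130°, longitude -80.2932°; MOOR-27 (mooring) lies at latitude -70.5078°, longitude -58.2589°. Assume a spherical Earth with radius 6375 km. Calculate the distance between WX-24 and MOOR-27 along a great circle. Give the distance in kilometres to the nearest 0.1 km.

Δφ = 3.1052°,  Δλ = 22.0343°
a = sin²(Δφ/2) + cos φ₁ cos φ₂ sin²(Δλ/2) = 0.004172
c = 2·arcsin(√a) = 0.129273 rad = 7.4068°
d = R·c = 6375 × 0.129273 = 824.1 km

824.1 km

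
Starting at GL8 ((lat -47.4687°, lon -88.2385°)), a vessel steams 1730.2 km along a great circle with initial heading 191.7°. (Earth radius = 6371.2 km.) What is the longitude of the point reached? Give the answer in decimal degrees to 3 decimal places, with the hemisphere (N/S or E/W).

95.017°W

δ = d/R = 1730.2/6371.2 = 0.271566 rad
φ₂ = arcsin(sin φ₁ cos δ + cos φ₁ sin δ cos θ)
   = arcsin(-0.73691·0.96335 + 0.67599·0.26824·-0.97922) = -62.55615°
λ₂ = λ₁ + atan2(sin θ sin δ cos φ₁, cos δ − sin φ₁ sin φ₂) = -95.01669°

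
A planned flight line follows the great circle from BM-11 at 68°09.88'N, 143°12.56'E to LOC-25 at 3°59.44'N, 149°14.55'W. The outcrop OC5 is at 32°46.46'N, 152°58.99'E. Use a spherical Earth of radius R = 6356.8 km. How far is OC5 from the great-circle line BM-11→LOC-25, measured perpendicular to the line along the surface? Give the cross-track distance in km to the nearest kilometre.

3235 km

BM-11: φ = +68.16467°, λ = +143.20933°
LOC-25: φ = +3.99067°, λ = -149.24250°
OC5: φ = +32.77433°, λ = +152.98317°
δ₁₃ = central angle BM-11→OC5 = 0.625473 rad  (haversine)
θ₁₃ = bearing BM-11→OC5 = 165.890°,  θ₁₂ = bearing BM-11→LOC-25 = 109.571°
dₓₜ = R·arcsin(sin δ₁₃ · sin(θ₁₃ − θ₁₂)) = 6356.8·arcsin(0.58548·sin(56.319°)) = 3234.854 km
|dₓₜ| = 3234.854 km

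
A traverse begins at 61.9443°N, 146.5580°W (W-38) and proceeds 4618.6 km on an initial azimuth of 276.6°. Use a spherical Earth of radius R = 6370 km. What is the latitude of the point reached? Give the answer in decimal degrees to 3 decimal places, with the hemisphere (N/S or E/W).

δ = d/R = 4618.6/6370 = 0.725055 rad
φ₂ = arcsin(sin φ₁ cos δ + cos φ₁ sin δ cos θ)
   = arcsin(0.88249·0.74846 + 0.47033·0.66318·0.11494) = 44.13584°
λ₂ = λ₁ + atan2(sin θ sin δ cos φ₁, cos δ − sin φ₁ sin φ₂) = 146.81837°

44.136°N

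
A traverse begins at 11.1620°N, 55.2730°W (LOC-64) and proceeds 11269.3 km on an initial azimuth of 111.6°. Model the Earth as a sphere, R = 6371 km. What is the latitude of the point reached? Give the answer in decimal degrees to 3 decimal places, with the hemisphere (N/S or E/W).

δ = d/R = 11269.3/6371 = 1.768843 rad
φ₂ = arcsin(sin φ₁ cos δ + cos φ₁ sin δ cos θ)
   = arcsin(0.19358·-0.19675 + 0.98108·0.98045·-0.36812) = -23.09083°
λ₂ = λ₁ + atan2(sin θ sin δ cos φ₁, cos δ − sin φ₁ sin φ₂) = 42.42142°

23.091°S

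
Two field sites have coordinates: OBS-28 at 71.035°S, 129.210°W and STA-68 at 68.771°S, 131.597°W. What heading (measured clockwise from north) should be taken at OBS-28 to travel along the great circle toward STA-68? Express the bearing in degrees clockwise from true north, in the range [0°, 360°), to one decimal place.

339.0°

Δλ = -2.3870°
y = sin Δλ · cos φ₂ = -0.015081
x = cos φ₁ sin φ₂ − sin φ₁ cos φ₂ cos Δλ = 0.039207
θ = atan2(y, x) = -21.0393° → 338.9607° (mod 360°)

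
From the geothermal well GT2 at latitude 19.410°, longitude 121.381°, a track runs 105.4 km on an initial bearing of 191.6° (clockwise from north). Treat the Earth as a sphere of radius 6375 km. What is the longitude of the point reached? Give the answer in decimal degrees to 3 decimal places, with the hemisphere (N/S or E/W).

121.180°E

δ = d/R = 105.4/6375 = 0.016533 rad
φ₂ = arcsin(sin φ₁ cos δ + cos φ₁ sin δ cos θ)
   = arcsin(0.33233·0.99986 + 0.94316·0.01653·-0.97958) = 18.48195°
λ₂ = λ₁ + atan2(sin θ sin δ cos φ₁, cos δ − sin φ₁ sin φ₂) = 121.18017°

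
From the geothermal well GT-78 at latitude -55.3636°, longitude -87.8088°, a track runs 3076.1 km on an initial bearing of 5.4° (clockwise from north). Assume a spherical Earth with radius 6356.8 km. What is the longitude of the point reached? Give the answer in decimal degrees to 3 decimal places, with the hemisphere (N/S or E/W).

84.974°W

δ = d/R = 3076.1/6356.8 = 0.483907 rad
φ₂ = arcsin(sin φ₁ cos δ + cos φ₁ sin δ cos θ)
   = arcsin(-0.82278·0.88518 + 0.56837·0.46524·0.99556) = -27.71370°
λ₂ = λ₁ + atan2(sin θ sin δ cos φ₁, cos δ − sin φ₁ sin φ₂) = -84.97399°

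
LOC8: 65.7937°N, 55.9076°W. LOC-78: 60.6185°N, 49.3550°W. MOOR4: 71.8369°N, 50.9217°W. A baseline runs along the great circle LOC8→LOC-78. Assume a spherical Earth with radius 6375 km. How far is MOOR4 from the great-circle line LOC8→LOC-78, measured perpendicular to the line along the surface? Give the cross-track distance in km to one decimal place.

δ₁₃ = central angle LOC8→MOOR4 = 0.109972 rad  (haversine)
θ₁₃ = bearing LOC8→MOOR4 = 14.291°,  θ₁₂ = bearing LOC8→LOC-78 = 147.321°
dₓₜ = R·arcsin(sin δ₁₃ · sin(θ₁₃ − θ₁₂)) = 6375·arcsin(0.10975·sin(-133.029°)) = -512.005 km
|dₓₜ| = 512.005 km

512.0 km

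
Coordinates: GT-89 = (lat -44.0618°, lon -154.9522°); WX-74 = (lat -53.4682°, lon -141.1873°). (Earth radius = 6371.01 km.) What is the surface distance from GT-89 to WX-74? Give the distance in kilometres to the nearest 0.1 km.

1448.4 km

Δφ = -9.4064°,  Δλ = 13.7649°
a = sin²(Δφ/2) + cos φ₁ cos φ₂ sin²(Δλ/2) = 0.012866
c = 2·arcsin(√a) = 0.227342 rad = 13.0257°
d = R·c = 6371.01 × 0.227342 = 1448.4 km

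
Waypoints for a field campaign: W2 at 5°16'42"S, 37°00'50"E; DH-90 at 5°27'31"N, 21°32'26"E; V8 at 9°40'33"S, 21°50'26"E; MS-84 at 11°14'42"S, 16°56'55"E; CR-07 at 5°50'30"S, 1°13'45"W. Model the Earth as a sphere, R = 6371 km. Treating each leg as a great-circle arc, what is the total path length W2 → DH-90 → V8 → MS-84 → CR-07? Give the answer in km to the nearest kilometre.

W2: φ = -5.27833°, λ = +37.01389°
DH-90: φ = +5.45861°, λ = +21.54056°
V8: φ = -9.67583°, λ = +21.84056°
MS-84: φ = -11.24500°, λ = +16.94861°
CR-07: φ = -5.84167°, λ = -1.22917°
W2→DH-90: c = 0.328383 rad, d = 2092.13 km
DH-90→V8: c = 0.264197 rad, d = 1683.20 km
V8→MS-84: c = 0.088312 rad, d = 562.63 km
MS-84→CR-07: c = 0.327461 rad, d = 2086.26 km
Total = 2092.13 + 1683.20 + 562.63 + 2086.26 = 6424.22 km

6424 km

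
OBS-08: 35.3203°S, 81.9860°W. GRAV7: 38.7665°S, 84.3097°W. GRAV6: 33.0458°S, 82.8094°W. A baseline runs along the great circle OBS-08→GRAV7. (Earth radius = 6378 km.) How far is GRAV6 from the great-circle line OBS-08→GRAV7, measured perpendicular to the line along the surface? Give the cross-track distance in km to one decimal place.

δ₁₃ = central angle OBS-08→GRAV6 = 0.041439 rad  (haversine)
θ₁₃ = bearing OBS-08→GRAV6 = 343.096°,  θ₁₂ = bearing OBS-08→GRAV7 = 207.596°
dₓₜ = R·arcsin(sin δ₁₃ · sin(θ₁₃ − θ₁₂)) = 6378·arcsin(0.04143·sin(135.500°)) = 185.221 km
|dₓₜ| = 185.221 km

185.2 km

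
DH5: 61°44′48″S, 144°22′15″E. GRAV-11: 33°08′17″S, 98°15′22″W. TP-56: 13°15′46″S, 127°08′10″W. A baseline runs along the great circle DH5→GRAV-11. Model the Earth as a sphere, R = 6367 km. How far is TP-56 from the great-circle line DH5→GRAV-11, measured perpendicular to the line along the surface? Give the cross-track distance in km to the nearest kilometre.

3652 km

DH5: φ = -61.74667°, λ = +144.37083°
GRAV-11: φ = -33.13806°, λ = -98.25611°
TP-56: φ = -13.26278°, λ = -127.13611°
δ₁₃ = central angle DH5→TP-56 = 1.354921 rad  (haversine)
θ₁₃ = bearing DH5→TP-56 = 95.054°,  θ₁₂ = bearing DH5→GRAV-11 = 128.802°
dₓₜ = R·arcsin(sin δ₁₃ · sin(θ₁₃ − θ₁₂)) = 6367·arcsin(0.97679·sin(-33.748°)) = -3651.971 km
|dₓₜ| = 3651.971 km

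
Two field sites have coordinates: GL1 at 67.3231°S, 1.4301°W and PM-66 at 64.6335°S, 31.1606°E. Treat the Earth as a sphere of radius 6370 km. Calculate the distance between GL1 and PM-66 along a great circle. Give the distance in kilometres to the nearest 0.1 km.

1486.6 km

Δφ = 2.6896°,  Δλ = 32.5907°
a = sin²(Δφ/2) + cos φ₁ cos φ₂ sin²(Δλ/2) = 0.013554
c = 2·arcsin(√a) = 0.233375 rad = 13.3714°
d = R·c = 6370 × 0.233375 = 1486.6 km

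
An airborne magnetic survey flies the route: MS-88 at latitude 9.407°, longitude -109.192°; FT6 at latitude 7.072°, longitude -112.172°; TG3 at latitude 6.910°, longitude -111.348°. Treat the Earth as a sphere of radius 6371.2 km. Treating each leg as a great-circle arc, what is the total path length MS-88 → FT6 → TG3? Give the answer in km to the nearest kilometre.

511 km

MS-88→FT6: c = 0.065651 rad, d = 418.27 km
FT6→TG3: c = 0.014552 rad, d = 92.71 km
Total = 418.27 + 92.71 = 510.99 km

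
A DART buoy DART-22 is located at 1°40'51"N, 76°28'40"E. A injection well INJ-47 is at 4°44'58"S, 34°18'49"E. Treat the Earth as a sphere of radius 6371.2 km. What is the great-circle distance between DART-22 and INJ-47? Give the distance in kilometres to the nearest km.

4739 km

DART-22: φ = +1.68083°, λ = +76.47778°
INJ-47: φ = -4.74944°, λ = +34.31361°
Δφ = -6.4303°,  Δλ = -42.1642°
a = sin²(Δφ/2) + cos φ₁ cos φ₂ sin²(Δλ/2) = 0.132034
c = 2·arcsin(√a) = 0.743753 rad = 42.6139°
d = R·c = 6371.2 × 0.743753 = 4738.6 km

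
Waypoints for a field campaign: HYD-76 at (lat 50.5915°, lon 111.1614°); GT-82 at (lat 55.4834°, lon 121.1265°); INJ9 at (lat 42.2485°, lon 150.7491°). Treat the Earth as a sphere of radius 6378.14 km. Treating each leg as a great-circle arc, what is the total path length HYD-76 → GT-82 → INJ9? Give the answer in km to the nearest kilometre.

HYD-76→GT-82: c = 0.134785 rad, d = 859.68 km
GT-82→INJ9: c = 0.406229 rad, d = 2590.99 km
Total = 859.68 + 2590.99 = 3450.67 km

3451 km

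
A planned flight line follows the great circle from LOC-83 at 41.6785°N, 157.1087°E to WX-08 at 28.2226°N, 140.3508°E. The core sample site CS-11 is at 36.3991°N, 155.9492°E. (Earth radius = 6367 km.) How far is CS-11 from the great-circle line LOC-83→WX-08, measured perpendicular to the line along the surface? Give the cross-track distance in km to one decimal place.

387.5 km

δ₁₃ = central angle LOC-83→CS-11 = 0.093471 rad  (haversine)
θ₁₃ = bearing LOC-83→CS-11 = 190.050°,  θ₁₂ = bearing LOC-83→WX-08 = 230.717°
dₓₜ = R·arcsin(sin δ₁₃ · sin(θ₁₃ − θ₁₂)) = 6367·arcsin(0.09334·sin(-40.667°)) = -387.496 km
|dₓₜ| = 387.496 km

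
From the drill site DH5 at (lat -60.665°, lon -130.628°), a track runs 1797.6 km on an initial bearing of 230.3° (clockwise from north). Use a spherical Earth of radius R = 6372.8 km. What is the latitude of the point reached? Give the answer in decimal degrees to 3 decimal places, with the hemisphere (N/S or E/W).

δ = d/R = 1797.6/6372.8 = 0.282074 rad
φ₂ = arcsin(sin φ₁ cos δ + cos φ₁ sin δ cos θ)
   = arcsin(-0.87177·0.96048 + 0.48992·0.27835·-0.63877) = -67.58179°
λ₂ = λ₁ + atan2(sin θ sin δ cos φ₁, cos δ − sin φ₁ sin φ₂) = -164.79211°

67.582°S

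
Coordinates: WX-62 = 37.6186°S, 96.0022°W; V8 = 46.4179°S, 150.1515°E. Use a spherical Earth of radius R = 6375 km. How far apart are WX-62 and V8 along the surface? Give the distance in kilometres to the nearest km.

8591 km

Δφ = -8.7993°,  Δλ = -113.8463°
a = sin²(Δφ/2) + cos φ₁ cos φ₂ sin²(Δλ/2) = 0.389298
c = 2·arcsin(√a) = 1.347543 rad = 77.2085°
d = R·c = 6375 × 1.347543 = 8590.6 km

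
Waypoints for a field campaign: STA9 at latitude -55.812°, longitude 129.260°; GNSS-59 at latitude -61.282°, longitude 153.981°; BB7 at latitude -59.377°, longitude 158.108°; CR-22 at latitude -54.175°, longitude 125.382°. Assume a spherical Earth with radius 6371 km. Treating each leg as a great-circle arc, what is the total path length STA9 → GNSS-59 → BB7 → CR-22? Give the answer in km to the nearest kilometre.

3909 km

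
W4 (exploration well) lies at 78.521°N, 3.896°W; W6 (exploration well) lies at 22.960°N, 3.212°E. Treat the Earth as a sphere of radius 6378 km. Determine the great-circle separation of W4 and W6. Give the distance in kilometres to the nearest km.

Δφ = -55.5610°,  Δλ = 7.1080°
a = sin²(Δφ/2) + cos φ₁ cos φ₂ sin²(Δλ/2) = 0.217940
c = 2·arcsin(√a) = 0.971429 rad = 55.6588°
d = R·c = 6378 × 0.971429 = 6195.8 km

6196 km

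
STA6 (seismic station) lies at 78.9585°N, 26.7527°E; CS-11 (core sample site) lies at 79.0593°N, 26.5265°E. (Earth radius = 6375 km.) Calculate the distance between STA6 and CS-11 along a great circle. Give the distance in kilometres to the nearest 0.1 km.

Δφ = 0.1008°,  Δλ = -0.2262°
a = sin²(Δφ/2) + cos φ₁ cos φ₂ sin²(Δλ/2) = 0.000001
c = 2·arcsin(√a) = 0.001914 rad = 0.1096°
d = R·c = 6375 × 0.001914 = 12.2 km

12.2 km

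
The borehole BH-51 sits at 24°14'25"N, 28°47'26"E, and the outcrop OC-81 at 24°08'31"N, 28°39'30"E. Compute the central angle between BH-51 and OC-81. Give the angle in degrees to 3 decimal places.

BH-51: φ = +24.24028°, λ = +28.79056°
OC-81: φ = +24.14194°, λ = +28.65833°
Δφ = -0.0983°,  Δλ = -0.1322°
a = sin²(Δφ/2) + cos φ₁ cos φ₂ sin²(Δλ/2) = 0.000002
c = 2·arcsin(√a) = 0.002716 rad = 0.1556°

0.156°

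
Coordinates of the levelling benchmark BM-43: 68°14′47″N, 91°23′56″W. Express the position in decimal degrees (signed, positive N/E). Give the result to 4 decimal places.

+68.2464°, -91.3989°

lat: 68.2464° N → +68.2464°
lon: 91.3989° W → -91.3989°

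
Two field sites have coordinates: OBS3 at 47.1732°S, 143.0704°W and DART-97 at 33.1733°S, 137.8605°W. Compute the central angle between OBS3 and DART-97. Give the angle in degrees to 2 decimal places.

Δφ = 13.9999°,  Δλ = 5.2099°
a = sin²(Δφ/2) + cos φ₁ cos φ₂ sin²(Δλ/2) = 0.016027
c = 2·arcsin(√a) = 0.253879 rad = 14.5462°

14.55°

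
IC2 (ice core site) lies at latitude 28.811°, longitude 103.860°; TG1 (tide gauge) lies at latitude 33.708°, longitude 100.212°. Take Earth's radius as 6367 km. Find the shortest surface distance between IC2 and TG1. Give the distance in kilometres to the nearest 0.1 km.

645.0 km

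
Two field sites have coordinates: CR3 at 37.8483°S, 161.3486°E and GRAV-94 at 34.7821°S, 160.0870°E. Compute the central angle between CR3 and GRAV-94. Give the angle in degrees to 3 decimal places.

3.230°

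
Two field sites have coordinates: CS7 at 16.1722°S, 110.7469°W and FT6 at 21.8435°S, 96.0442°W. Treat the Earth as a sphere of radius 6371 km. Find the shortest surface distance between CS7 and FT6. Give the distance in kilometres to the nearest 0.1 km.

Δφ = -5.6713°,  Δλ = 14.7027°
a = sin²(Δφ/2) + cos φ₁ cos φ₂ sin²(Δλ/2) = 0.017043
c = 2·arcsin(√a) = 0.261843 rad = 15.0025°
d = R·c = 6371 × 0.261843 = 1668.2 km

1668.2 km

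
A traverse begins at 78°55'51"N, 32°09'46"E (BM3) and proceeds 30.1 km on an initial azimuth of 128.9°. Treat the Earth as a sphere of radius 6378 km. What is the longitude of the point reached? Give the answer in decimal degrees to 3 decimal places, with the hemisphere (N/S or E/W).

33.242°E

BM3: φ = +78.93083°, λ = +32.16278°
δ = d/R = 30.1/6378 = 0.004719 rad
φ₂ = arcsin(sin φ₁ cos δ + cos φ₁ sin δ cos θ)
   = arcsin(0.98140·0.99999 + 0.19199·0.00472·-0.62796) = 78.75909°
λ₂ = λ₁ + atan2(sin θ sin δ cos φ₁, cos δ − sin φ₁ sin φ₂) = 33.24236°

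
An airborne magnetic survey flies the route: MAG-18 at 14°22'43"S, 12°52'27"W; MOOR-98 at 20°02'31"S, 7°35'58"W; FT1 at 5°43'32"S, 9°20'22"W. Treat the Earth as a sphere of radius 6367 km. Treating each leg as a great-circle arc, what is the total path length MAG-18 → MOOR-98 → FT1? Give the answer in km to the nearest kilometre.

MAG-18: φ = -14.37861°, λ = -12.87417°
MOOR-98: φ = -20.04194°, λ = -7.59944°
FT1: φ = -5.72556°, λ = -9.33944°
MAG-18→MOOR-98: c = 0.132268 rad, d = 842.15 km
MOOR-98→FT1: c = 0.251605 rad, d = 1601.97 km
Total = 842.15 + 1601.97 = 2444.12 km

2444 km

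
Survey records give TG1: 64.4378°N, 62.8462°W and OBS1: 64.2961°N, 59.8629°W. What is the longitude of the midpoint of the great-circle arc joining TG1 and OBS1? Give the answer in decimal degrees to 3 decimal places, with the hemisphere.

61.351°W

Bx = cos φ₂ cos Δλ = 0.433133,  By = cos φ₂ sin Δλ = 0.022573
φₘ = atan2(sin φ₁ + sin φ₂, √((cos φ₁ + Bx)² + By²)) = 64.37452°
λₘ = λ₁ + atan2(By, cos φ₁ + Bx) = -61.35071°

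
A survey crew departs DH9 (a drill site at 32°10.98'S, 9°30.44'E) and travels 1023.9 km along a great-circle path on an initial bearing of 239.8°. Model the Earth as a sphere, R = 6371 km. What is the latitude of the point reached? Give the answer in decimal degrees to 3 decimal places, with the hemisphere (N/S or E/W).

36.433°S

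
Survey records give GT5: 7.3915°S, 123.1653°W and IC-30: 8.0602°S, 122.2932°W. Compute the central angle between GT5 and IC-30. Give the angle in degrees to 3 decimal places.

Δφ = -0.6687°,  Δλ = 0.8721°
a = sin²(Δφ/2) + cos φ₁ cos φ₂ sin²(Δλ/2) = 0.000091
c = 2·arcsin(√a) = 0.019071 rad = 1.0927°

1.093°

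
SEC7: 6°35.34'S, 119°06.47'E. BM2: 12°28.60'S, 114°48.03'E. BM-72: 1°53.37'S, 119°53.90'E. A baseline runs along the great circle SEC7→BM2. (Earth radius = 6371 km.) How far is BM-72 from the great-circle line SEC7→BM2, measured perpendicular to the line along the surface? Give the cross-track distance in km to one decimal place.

231.4 km

SEC7: φ = -6.58900°, λ = +119.10783°
BM2: φ = -12.47667°, λ = +114.80050°
BM-72: φ = -1.88950°, λ = +119.89833°
δ₁₃ = central angle SEC7→BM-72 = 0.083167 rad  (haversine)
θ₁₃ = bearing SEC7→BM-72 = 9.555°,  θ₁₂ = bearing SEC7→BM2 = 215.477°
dₓₜ = R·arcsin(sin δ₁₃ · sin(θ₁₃ − θ₁₂)) = 6371·arcsin(0.08307·sin(-205.923°)) = 231.415 km
|dₓₜ| = 231.415 km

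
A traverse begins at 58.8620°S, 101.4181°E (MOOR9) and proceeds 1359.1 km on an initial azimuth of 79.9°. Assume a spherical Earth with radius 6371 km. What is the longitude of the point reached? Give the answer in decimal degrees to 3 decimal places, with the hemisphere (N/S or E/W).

122.626°E

δ = d/R = 1359.1/6371 = 0.213326 rad
φ₂ = arcsin(sin φ₁ cos δ + cos φ₁ sin δ cos θ)
   = arcsin(-0.85592·0.97733 + 0.51710·0.21171·0.17537) = -54.81779°
λ₂ = λ₁ + atan2(sin θ sin δ cos φ₁, cos δ − sin φ₁ sin φ₂) = 122.62562°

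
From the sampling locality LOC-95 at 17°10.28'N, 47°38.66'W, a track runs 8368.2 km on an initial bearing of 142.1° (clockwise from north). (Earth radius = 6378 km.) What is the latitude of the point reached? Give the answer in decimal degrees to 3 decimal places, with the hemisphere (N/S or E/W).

40.789°S

LOC-95: φ = +17.17133°, λ = -47.64433°
δ = d/R = 8368.2/6378 = 1.312041 rad
φ₂ = arcsin(sin φ₁ cos δ + cos φ₁ sin δ cos θ)
   = arcsin(0.29523·0.25588 + 0.95543·0.96671·-0.78908) = -40.78866°
λ₂ = λ₁ + atan2(sin θ sin δ cos φ₁, cos δ − sin φ₁ sin φ₂) = 4.01440°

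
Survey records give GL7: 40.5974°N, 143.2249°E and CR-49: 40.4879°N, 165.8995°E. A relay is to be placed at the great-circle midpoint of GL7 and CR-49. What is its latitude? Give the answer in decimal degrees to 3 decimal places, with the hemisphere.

41.101°N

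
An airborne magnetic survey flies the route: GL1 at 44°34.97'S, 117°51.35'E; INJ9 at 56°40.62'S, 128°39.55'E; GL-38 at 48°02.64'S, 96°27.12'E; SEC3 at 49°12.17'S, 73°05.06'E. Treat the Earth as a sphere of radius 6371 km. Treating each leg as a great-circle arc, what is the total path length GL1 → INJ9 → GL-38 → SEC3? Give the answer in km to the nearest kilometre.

5617 km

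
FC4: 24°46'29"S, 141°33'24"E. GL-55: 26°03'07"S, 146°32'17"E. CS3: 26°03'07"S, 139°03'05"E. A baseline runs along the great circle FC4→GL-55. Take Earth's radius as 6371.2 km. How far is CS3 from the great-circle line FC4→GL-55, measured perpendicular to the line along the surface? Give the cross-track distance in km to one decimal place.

210.9 km

FC4: φ = -24.77472°, λ = +141.55667°
GL-55: φ = -26.05194°, λ = +146.53806°
CS3: φ = -26.05194°, λ = +139.05139°
δ₁₃ = central angle FC4→CS3 = 0.045349 rad  (haversine)
θ₁₃ = bearing FC4→CS3 = 240.025°,  θ₁₂ = bearing FC4→GL-55 = 106.907°
dₓₜ = R·arcsin(sin δ₁₃ · sin(θ₁₃ − θ₁₂)) = 6371.2·arcsin(0.04533·sin(133.118°)) = 210.870 km
|dₓₜ| = 210.870 km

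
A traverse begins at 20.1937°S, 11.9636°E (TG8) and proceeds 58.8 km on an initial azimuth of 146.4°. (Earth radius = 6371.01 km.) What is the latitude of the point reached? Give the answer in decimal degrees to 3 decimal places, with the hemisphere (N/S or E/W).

δ = d/R = 58.8/6371.01 = 0.009229 rad
φ₂ = arcsin(sin φ₁ cos δ + cos φ₁ sin δ cos θ)
   = arcsin(-0.34520·0.99996 + 0.93853·0.00923·-0.83292) = -20.63387°
λ₂ = λ₁ + atan2(sin θ sin δ cos φ₁, cos δ − sin φ₁ sin φ₂) = 12.27629°

20.634°S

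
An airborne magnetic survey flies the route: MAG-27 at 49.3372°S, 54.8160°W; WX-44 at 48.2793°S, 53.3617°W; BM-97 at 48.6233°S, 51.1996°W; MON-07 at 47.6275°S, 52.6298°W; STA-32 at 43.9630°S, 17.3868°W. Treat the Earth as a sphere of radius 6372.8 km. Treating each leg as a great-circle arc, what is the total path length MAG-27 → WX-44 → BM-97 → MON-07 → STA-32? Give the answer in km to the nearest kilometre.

MAG-27→WX-44: c = 0.024906 rad, d = 158.72 km
WX-44→BM-97: c = 0.025738 rad, d = 164.02 km
BM-97→MON-07: c = 0.024076 rad, d = 153.43 km
MON-07→STA-32: c = 0.429816 rad, d = 2739.13 km
Total = 158.72 + 164.02 + 153.43 + 2739.13 = 3215.30 km

3215 km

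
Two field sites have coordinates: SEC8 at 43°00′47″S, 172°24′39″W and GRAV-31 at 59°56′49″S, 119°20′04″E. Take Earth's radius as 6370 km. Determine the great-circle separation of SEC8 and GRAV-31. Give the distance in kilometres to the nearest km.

4829 km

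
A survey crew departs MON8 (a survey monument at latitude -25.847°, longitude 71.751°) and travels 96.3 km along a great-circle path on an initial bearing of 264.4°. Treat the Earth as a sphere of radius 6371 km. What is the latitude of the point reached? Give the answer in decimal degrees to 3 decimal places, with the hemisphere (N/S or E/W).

δ = d/R = 96.3/6371 = 0.015115 rad
φ₂ = arcsin(sin φ₁ cos δ + cos φ₁ sin δ cos θ)
   = arcsin(-0.43597·0.99989 + 0.89996·0.01511·-0.09758) = -25.92837°
λ₂ = λ₁ + atan2(sin θ sin δ cos φ₁, cos δ − sin φ₁ sin φ₂) = 70.79261°

25.928°S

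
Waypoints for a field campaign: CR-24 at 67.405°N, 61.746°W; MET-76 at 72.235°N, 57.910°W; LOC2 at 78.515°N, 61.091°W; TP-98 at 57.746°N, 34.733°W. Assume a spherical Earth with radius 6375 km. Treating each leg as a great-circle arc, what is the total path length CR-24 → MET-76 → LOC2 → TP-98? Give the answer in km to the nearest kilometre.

CR-24→MET-76: c = 0.087363 rad, d = 556.94 km
MET-76→LOC2: c = 0.110459 rad, d = 704.18 km
LOC2→TP-98: c = 0.392461 rad, d = 2501.94 km
Total = 556.94 + 704.18 + 2501.94 = 3763.06 km

3763 km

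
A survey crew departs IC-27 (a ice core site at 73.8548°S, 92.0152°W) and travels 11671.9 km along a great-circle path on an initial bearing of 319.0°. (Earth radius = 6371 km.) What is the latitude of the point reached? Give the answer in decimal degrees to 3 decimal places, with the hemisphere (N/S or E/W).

δ = d/R = 11671.9/6371 = 1.832036 rad
φ₂ = arcsin(sin φ₁ cos δ + cos φ₁ sin δ cos θ)
   = arcsin(-0.96056·-0.25828 + 0.27807·0.96607·0.75471) = 26.79728°
λ₂ = λ₁ + atan2(sin θ sin δ cos φ₁, cos δ − sin φ₁ sin φ₂) = -137.25451°

26.797°N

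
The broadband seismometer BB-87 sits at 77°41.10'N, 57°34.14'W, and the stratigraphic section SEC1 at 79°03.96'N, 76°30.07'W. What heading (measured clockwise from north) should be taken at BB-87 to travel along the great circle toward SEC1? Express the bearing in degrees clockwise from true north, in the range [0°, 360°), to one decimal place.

BB-87: φ = +77.68500°, λ = -57.56900°
SEC1: φ = +79.06600°, λ = -76.50117°
Δλ = -18.9322°
y = sin Δλ · cos φ₂ = -0.061541
x = cos φ₁ sin φ₂ − sin φ₁ cos φ₂ cos Δλ = 0.034126
θ = atan2(y, x) = -60.9908° → 299.0092° (mod 360°)

299.0°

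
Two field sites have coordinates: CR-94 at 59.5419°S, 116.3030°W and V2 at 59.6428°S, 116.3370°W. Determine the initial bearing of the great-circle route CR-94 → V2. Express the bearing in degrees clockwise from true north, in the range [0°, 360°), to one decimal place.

Δλ = -0.0340°
y = sin Δλ · cos φ₂ = -0.000300
x = cos φ₁ sin φ₂ − sin φ₁ cos φ₂ cos Δλ = -0.001761
θ = atan2(y, x) = -170.3357° → 189.6643° (mod 360°)

189.7°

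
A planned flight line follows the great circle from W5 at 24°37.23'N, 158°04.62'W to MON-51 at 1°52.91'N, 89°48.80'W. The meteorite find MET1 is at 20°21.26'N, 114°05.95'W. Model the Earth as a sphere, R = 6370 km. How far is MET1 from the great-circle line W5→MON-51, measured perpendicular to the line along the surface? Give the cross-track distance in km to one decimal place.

774.2 km

W5: φ = +24.62050°, λ = -158.07700°
MON-51: φ = +1.88183°, λ = -89.81333°
MET1: φ = +20.35433°, λ = -114.09917°
δ₁₃ = central angle W5→MET1 = 0.710179 rad  (haversine)
θ₁₃ = bearing W5→MET1 = 86.911°,  θ₁₂ = bearing W5→MON-51 = 97.629°
dₓₜ = R·arcsin(sin δ₁₃ · sin(θ₁₃ − θ₁₂)) = 6370·arcsin(0.65197·sin(-10.717°)) = -774.225 km
|dₓₜ| = 774.225 km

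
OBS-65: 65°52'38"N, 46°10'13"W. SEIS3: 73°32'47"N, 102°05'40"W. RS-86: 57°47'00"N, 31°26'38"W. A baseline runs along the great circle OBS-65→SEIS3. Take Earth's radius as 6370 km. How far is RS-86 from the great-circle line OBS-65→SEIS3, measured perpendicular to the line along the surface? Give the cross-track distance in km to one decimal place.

OBS-65: φ = +65.87722°, λ = -46.17028°
SEIS3: φ = +73.54639°, λ = -102.09444°
RS-86: φ = +57.78333°, λ = -31.44389°
δ₁₃ = central angle OBS-65→RS-86 = 0.185298 rad  (haversine)
θ₁₃ = bearing OBS-65→RS-86 = 132.644°,  θ₁₂ = bearing OBS-65→SEIS3 = 316.488°
dₓₜ = R·arcsin(sin δ₁₃ · sin(θ₁₃ − θ₁₂)) = 6370·arcsin(0.18424·sin(-183.844°)) = 78.674 km
|dₓₜ| = 78.674 km

78.7 km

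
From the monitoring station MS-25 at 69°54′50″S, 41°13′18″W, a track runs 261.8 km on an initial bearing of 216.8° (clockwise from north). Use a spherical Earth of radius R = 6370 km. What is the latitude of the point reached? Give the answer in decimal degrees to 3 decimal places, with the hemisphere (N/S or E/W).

71.747°S

MS-25: φ = -69.91389°, λ = -41.22167°
δ = d/R = 261.8/6370 = 0.041099 rad
φ₂ = arcsin(sin φ₁ cos δ + cos φ₁ sin δ cos θ)
   = arcsin(-0.93918·0.99916 + 0.34343·0.04109·-0.80073) = -71.74711°
λ₂ = λ₁ + atan2(sin θ sin δ cos φ₁, cos δ − sin φ₁ sin φ₂) = -45.72864°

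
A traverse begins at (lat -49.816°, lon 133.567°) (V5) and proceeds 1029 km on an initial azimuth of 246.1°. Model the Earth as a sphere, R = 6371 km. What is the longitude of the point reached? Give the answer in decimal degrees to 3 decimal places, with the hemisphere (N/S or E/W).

119.507°E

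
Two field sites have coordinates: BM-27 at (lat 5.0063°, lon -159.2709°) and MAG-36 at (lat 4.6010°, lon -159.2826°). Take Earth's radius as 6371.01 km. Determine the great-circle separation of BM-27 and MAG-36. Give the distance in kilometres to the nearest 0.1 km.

45.1 km

Δφ = -0.4053°,  Δλ = -0.0117°
a = sin²(Δφ/2) + cos φ₁ cos φ₂ sin²(Δλ/2) = 0.000013
c = 2·arcsin(√a) = 0.007077 rad = 0.4055°
d = R·c = 6371.01 × 0.007077 = 45.1 km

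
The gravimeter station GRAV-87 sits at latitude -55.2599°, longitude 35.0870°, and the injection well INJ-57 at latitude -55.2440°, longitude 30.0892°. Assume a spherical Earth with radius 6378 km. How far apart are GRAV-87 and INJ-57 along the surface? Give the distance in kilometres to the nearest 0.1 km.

Δφ = 0.0159°,  Δλ = -4.9978°
a = sin²(Δφ/2) + cos φ₁ cos φ₂ sin²(Δλ/2) = 0.000618
c = 2·arcsin(√a) = 0.049707 rad = 2.8480°
d = R·c = 6378 × 0.049707 = 317.0 km

317.0 km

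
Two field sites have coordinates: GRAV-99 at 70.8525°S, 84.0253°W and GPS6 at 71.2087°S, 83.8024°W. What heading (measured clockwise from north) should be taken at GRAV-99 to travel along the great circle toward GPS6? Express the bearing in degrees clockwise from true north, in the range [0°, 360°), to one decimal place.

Δλ = 0.2229°
y = sin Δλ · cos φ₂ = 0.001253
x = cos φ₁ sin φ₂ − sin φ₁ cos φ₂ cos Δλ = -0.006219
θ = atan2(y, x) = 168.6074° → 168.6074° (mod 360°)

168.6°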